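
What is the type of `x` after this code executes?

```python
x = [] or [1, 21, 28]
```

'or' returns first truthy value (list)

list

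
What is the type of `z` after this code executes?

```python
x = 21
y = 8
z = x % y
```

int % int = int

int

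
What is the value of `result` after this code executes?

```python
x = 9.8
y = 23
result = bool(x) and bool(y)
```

x = 9.8; y = 23; result = True

True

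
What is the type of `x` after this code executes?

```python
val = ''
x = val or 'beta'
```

'or' returns first truthy value (str)

str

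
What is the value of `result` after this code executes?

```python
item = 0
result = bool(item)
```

item = 0; result = False

False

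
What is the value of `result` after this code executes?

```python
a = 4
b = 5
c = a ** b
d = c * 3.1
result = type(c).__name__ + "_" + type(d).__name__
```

a is int; b is int; c is int; d is float; result = 'int_float'

'int_float'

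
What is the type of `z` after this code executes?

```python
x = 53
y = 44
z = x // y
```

int // int = int

int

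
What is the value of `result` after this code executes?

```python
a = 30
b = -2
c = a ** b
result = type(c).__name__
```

a is int; b is int; c is float; result = 'float'

'float'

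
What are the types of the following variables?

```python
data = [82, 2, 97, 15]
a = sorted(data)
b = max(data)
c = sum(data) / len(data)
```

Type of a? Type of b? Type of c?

sorted() returns list; max of ints returns int; int / int = float

list, int, float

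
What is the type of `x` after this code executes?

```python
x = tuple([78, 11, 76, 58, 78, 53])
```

tuple() constructor returns tuple

tuple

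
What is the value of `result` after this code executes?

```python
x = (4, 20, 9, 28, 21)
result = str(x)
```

x = (4, 20, 9, 28, 21); result = '(4, 20, 9, 28, 21)'

'(4, 20, 9, 28, 21)'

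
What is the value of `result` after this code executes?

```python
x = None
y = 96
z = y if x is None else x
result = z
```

x = None; y = 96; z = 96; result = 96

96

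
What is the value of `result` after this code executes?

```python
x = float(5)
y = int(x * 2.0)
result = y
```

x = 5.0; y = 10; result = 10

10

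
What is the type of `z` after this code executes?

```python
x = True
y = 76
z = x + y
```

bool + int = int (bool is subclass of int)

int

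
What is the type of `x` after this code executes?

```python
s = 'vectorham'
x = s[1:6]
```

Slicing a str returns str

str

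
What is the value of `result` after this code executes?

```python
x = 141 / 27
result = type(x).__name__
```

x is float; result = 'float'

'float'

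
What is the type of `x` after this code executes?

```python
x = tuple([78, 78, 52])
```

tuple() constructor returns tuple

tuple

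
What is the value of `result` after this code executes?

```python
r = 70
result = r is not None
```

r = 70; result = True

True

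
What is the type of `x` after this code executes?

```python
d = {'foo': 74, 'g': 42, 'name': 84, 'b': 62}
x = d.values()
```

.values() returns dict_values view

dict_values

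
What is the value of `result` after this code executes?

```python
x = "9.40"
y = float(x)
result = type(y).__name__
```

x is str; y is float; result = 'float'

'float'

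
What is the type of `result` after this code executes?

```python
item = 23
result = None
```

None has type NoneType

NoneType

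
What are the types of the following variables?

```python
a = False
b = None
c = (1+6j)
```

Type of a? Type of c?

a is assigned the constant False, which has type bool; c is assigned (1+6j), an int plus an imaginary literal (j suffix), which evaluates to complex

bool, complex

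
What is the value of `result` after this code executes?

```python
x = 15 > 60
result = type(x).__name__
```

x is bool; result = 'bool'

'bool'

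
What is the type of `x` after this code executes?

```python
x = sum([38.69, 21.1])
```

sum() of floats returns float

float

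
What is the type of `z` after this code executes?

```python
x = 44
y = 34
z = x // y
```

int // int = int

int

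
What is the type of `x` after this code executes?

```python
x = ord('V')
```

ord() returns int (code point)

int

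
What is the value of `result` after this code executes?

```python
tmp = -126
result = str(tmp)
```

tmp = -126; result = '-126'

'-126'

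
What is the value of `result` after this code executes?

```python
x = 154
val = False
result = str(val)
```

x = 154; val = False; result = 'False'

'False'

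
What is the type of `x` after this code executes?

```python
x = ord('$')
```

ord() returns int (code point)

int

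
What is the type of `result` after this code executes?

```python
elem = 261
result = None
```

None has type NoneType

NoneType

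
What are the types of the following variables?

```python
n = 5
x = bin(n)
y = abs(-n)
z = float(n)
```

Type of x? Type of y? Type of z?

bin() returns str; abs() of int returns int; float() returns float

str, int, float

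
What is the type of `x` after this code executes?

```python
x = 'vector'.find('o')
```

str.find() returns int index

int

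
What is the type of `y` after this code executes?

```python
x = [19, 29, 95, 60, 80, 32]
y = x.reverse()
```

list.reverse() returns None

NoneType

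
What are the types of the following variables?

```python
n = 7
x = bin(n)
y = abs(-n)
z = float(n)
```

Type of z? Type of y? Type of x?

float() returns float; abs() of int returns int; bin() returns str

float, int, str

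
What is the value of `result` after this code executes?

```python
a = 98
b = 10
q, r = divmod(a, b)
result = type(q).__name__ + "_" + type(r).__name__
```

a is int; b is int; q is int; r is int; result = 'int_int'

'int_int'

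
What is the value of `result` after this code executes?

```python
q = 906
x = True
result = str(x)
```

q = 906; x = True; result = 'True'

'True'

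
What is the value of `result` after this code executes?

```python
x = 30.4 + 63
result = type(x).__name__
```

x is float; result = 'float'

'float'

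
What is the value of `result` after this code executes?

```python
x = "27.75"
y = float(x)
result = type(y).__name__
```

x is str; y is float; result = 'float'

'float'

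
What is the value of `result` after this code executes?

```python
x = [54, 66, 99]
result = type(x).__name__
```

x is list; result = 'list'

'list'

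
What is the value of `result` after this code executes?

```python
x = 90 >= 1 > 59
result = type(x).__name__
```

x is bool; result = 'bool'

'bool'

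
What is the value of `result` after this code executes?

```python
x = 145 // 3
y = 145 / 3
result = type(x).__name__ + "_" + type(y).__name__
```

x is int; y is float; result = 'int_float'

'int_float'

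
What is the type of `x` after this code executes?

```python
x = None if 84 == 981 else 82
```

84 == 981 is False, so the else branch is taken

int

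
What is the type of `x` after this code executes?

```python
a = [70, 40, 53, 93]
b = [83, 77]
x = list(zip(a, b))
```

list(zip()) returns a list of tuples

list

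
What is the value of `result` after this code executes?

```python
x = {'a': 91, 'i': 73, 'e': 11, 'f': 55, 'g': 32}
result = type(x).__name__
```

x is dict; result = 'dict'

'dict'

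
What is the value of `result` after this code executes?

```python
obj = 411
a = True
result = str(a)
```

obj = 411; a = True; result = 'True'

'True'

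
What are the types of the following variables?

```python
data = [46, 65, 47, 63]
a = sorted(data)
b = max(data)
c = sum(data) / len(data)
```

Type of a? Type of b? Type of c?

sorted() returns list; max of ints returns int; int / int = float

list, int, float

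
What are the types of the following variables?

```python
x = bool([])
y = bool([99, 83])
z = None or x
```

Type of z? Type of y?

None or bool returns the bool; bool() returns bool

bool, bool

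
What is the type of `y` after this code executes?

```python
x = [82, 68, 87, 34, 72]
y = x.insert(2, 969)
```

list.insert() returns None

NoneType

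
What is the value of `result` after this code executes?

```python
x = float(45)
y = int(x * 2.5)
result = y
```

x = 45.0; y = 112; result = 112

112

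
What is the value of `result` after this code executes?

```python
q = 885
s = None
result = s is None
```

q = 885; s = None; result = True

True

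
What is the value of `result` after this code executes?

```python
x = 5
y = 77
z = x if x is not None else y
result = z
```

x = 5; y = 77; z = 5; result = 5

5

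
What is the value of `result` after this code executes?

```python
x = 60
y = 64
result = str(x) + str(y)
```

x = 60; y = 64; result = '6064'

'6064'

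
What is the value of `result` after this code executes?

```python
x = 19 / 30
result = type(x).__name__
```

x is float; result = 'float'

'float'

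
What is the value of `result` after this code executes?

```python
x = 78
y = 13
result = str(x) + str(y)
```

x = 78; y = 13; result = '7813'

'7813'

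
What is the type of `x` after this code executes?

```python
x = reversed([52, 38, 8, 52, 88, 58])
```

reversed() on a list returns list_reverseiterator

list_reverseiterator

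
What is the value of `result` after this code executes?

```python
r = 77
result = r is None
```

r = 77; result = False

False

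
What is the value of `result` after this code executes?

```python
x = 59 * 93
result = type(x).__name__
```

x is int; result = 'int'

'int'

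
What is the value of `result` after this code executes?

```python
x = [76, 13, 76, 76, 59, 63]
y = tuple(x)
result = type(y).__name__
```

x is list; y is tuple; result = 'tuple'

'tuple'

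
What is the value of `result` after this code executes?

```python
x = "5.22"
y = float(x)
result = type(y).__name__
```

x is str; y is float; result = 'float'

'float'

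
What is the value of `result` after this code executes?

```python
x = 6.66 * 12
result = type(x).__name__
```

x is float; result = 'float'

'float'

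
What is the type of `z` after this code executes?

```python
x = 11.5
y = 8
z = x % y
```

float % int = float

float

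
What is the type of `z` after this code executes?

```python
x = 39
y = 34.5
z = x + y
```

int + float = float

float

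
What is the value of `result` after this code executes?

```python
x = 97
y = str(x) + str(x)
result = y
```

x = 97; y = '9797'; result = '9797'

'9797'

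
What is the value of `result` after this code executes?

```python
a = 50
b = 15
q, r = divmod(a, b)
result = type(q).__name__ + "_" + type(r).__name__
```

a is int; b is int; q is int; r is int; result = 'int_int'

'int_int'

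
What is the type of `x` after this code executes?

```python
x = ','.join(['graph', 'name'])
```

str.join() returns str

str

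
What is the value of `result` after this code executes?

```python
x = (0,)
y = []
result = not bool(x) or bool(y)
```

x = (0,); y = []; result = False

False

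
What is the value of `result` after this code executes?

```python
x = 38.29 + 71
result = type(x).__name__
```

x is float; result = 'float'

'float'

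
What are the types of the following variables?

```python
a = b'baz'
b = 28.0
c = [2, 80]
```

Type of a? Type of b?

a is assigned a bytes literal (b'...' prefix); b is assigned a number with a decimal point, so it is a float

bytes, float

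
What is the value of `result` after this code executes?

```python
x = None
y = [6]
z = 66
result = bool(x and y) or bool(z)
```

x = None; y = [6]; z = 66; result = True

True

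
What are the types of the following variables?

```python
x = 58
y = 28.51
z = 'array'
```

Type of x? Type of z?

x is assigned a bare integer (no decimal point), so it is an int; z is assigned a quoted string literal, so it is a str

int, str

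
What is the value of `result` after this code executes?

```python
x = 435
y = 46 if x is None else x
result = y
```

x = 435; y = 435; result = 435

435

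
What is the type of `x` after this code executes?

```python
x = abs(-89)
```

abs() of int returns int

int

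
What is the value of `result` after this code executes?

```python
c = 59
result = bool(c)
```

c = 59; result = True

True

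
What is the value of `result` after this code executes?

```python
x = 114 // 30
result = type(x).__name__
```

x is int; result = 'int'

'int'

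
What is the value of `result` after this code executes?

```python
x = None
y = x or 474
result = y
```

x = None; y = 474; result = 474

474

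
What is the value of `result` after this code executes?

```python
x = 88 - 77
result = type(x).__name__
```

x is int; result = 'int'

'int'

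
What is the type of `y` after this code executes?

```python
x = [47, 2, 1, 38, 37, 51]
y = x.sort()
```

list.sort() returns None (mutates in place)

NoneType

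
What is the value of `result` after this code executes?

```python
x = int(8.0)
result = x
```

x = 8; result = 8

8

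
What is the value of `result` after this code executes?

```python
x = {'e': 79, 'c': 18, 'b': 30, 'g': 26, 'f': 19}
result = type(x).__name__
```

x is dict; result = 'dict'

'dict'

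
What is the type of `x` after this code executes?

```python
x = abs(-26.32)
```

abs() of float returns float

float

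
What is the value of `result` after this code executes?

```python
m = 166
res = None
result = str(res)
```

m = 166; res = None; result = 'None'

'None'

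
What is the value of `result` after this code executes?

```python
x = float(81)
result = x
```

x = 81.0; result = 81.0

81.0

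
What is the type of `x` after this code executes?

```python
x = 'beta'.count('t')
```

str.count() returns int

int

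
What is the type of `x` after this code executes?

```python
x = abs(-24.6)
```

abs() of float returns float

float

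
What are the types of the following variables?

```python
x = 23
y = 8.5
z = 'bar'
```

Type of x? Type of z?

x is assigned a bare integer (no decimal point), so it is an int; z is assigned a quoted string literal, so it is a str

int, str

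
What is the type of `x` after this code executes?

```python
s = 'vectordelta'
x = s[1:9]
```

Slicing a str returns str

str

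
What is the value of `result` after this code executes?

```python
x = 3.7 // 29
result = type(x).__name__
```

x is float; result = 'float'

'float'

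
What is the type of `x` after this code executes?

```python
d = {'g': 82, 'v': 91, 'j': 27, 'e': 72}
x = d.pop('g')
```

dict.pop() returns the value

int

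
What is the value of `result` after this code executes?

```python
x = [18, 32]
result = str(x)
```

x = [18, 32]; result = '[18, 32]'

'[18, 32]'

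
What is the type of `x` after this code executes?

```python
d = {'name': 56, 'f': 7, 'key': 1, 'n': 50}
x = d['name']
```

Accessing dict[str, int] with str key returns int

int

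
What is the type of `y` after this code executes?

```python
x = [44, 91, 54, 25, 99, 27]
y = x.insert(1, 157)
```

list.insert() returns None

NoneType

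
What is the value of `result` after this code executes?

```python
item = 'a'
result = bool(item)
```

item = 'a'; result = True

True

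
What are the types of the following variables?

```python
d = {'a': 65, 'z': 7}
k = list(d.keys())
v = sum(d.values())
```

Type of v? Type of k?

sum of ints is int; list() converts to list

int, list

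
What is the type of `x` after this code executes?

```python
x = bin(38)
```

bin() returns str representation

str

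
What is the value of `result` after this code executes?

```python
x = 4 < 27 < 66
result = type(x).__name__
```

x is bool; result = 'bool'

'bool'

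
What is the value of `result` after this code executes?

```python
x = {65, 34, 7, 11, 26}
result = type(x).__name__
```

x is set; result = 'set'

'set'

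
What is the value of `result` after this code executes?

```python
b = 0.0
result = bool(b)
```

b = 0.0; result = False

False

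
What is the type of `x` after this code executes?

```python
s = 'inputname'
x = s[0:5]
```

Slicing a str returns str

str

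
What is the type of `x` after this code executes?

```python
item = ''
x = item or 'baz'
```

'or' returns first truthy value (str)

str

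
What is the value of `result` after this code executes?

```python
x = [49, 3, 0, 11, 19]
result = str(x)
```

x = [49, 3, 0, 11, 19]; result = '[49, 3, 0, 11, 19]'

'[49, 3, 0, 11, 19]'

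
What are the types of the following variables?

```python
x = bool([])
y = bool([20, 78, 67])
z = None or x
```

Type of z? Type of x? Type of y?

None or bool returns the bool; bool() returns bool; bool() returns bool

bool, bool, bool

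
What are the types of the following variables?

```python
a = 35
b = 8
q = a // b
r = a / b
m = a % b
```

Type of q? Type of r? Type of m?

// returns int; / returns float; % of ints returns int

int, float, int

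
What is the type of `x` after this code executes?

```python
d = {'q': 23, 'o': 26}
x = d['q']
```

Accessing dict[str, int] with str key returns int

int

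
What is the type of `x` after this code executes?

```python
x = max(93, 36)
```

max() of ints returns int

int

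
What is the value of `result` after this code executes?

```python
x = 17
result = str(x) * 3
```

x = 17; result = '171717'

'171717'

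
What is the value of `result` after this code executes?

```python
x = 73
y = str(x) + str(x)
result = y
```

x = 73; y = '7373'; result = '7373'

'7373'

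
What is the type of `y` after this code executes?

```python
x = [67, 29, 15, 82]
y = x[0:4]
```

Slicing a list returns a list

list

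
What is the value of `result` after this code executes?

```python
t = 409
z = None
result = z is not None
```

t = 409; z = None; result = False

False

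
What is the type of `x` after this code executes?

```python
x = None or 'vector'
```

'or' with None returns the other truthy value (str)

str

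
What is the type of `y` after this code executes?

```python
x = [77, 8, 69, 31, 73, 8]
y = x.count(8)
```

list.count() returns int

int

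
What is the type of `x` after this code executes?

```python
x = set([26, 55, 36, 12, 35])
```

set() constructor returns set

set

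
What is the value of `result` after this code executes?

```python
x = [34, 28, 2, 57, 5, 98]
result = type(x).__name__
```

x is list; result = 'list'

'list'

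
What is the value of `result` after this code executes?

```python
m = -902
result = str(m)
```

m = -902; result = '-902'

'-902'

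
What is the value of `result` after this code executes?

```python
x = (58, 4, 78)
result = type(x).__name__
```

x is tuple; result = 'tuple'

'tuple'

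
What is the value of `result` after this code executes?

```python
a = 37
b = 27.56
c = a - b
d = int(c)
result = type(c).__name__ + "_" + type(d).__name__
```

a is int; b is float; c is float; d is int; result = 'float_int'

'float_int'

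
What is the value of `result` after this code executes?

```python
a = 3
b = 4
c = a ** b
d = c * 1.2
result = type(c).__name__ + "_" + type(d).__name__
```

a is int; b is int; c is int; d is float; result = 'int_float'

'int_float'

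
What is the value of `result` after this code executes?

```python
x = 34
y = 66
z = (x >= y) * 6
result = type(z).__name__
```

x is int; y is int; z is int; result = 'int'

'int'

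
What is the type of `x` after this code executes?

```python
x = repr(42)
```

repr() returns str

str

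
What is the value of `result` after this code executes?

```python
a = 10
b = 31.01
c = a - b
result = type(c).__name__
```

a is int; b is float; c is float; result = 'float'

'float'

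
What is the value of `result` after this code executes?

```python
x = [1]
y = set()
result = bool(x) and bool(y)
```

x = [1]; y = set(); result = False

False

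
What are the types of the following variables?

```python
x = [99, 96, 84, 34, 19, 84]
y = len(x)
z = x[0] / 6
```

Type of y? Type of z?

len() returns int; int / int = float

int, float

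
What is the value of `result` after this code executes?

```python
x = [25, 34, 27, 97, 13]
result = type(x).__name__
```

x is list; result = 'list'

'list'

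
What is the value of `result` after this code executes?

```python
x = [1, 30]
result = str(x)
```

x = [1, 30]; result = '[1, 30]'

'[1, 30]'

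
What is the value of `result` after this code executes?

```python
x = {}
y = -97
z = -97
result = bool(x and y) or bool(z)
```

x = {}; y = -97; z = -97; result = True

True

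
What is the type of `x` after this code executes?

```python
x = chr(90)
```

chr() returns str (single char)

str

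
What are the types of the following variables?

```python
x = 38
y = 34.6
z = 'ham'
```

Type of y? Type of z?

y is assigned a number with a decimal point, so it is a float; z is assigned a quoted string literal, so it is a str

float, str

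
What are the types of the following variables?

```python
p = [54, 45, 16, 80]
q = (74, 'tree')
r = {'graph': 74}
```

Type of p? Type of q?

p is assigned a list literal (square brackets); q is assigned a tuple (parenthesized, comma-separated values)

list, tuple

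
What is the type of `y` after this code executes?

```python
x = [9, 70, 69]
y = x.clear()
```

list.clear() returns None

NoneType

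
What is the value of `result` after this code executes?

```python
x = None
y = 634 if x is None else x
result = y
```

x = None; y = 634; result = 634

634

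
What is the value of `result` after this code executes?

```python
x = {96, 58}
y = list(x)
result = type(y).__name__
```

x is set; y is list; result = 'list'

'list'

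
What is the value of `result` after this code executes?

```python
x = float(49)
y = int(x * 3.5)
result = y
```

x = 49.0; y = 171; result = 171

171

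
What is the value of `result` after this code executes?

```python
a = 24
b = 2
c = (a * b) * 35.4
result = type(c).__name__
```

a is int; b is int; c is float; result = 'float'

'float'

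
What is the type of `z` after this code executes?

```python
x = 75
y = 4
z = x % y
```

int % int = int

int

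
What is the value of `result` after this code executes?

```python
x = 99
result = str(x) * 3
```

x = 99; result = '999999'

'999999'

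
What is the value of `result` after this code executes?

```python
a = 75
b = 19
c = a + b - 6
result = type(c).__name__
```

a is int; b is int; c is int; result = 'int'

'int'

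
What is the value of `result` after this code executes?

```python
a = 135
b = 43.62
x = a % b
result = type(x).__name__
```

a is int; b is float; x is float; result = 'float'

'float'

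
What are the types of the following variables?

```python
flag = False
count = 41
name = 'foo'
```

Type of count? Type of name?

count is assigned a bare integer (no decimal point), so it is an int; name is assigned a quoted string literal, so it is a str

int, str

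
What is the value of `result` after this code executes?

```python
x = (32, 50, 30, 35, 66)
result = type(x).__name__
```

x is tuple; result = 'tuple'

'tuple'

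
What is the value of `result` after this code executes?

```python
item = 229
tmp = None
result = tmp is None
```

item = 229; tmp = None; result = True

True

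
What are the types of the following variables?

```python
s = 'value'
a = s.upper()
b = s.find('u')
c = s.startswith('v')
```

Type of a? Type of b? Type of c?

upper() returns str; find() returns int; startswith() returns bool

str, int, bool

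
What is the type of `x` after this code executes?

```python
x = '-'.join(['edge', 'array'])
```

str.join() returns str

str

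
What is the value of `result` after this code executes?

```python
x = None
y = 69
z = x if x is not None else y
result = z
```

x = None; y = 69; z = 69; result = 69

69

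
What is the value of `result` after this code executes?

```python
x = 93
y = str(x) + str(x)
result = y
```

x = 93; y = '9393'; result = '9393'

'9393'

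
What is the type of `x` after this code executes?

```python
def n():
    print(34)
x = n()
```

Function without return returns None

NoneType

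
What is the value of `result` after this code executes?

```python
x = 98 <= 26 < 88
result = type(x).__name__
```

x is bool; result = 'bool'

'bool'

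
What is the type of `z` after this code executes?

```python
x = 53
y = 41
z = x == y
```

Comparison returns bool

bool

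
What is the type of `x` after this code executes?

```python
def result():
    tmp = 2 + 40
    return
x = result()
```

Bare return returns None

NoneType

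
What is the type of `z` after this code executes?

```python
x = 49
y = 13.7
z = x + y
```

int + float = float

float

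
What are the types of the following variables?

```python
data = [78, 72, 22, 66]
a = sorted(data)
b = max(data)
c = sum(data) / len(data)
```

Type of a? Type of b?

sorted() returns list; max of ints returns int

list, int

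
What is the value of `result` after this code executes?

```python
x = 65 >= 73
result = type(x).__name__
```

x is bool; result = 'bool'

'bool'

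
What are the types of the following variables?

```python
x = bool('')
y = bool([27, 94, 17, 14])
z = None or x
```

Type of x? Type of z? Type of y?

bool() returns bool; None or bool returns the bool; bool() returns bool

bool, bool, bool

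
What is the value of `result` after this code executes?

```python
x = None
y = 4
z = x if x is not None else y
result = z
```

x = None; y = 4; z = 4; result = 4

4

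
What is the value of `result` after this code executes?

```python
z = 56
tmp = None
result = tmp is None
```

z = 56; tmp = None; result = True

True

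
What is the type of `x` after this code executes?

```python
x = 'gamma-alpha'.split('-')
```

str.split() returns list

list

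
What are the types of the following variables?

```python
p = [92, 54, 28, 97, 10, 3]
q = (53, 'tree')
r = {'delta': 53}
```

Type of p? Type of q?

p is assigned a list literal (square brackets); q is assigned a tuple (parenthesized, comma-separated values)

list, tuple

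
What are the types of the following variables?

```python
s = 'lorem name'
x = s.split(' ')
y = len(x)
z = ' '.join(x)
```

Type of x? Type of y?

str.split() returns list; len() returns int

list, int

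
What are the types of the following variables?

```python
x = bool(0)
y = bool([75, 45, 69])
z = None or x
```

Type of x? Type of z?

bool() returns bool; None or bool returns the bool

bool, bool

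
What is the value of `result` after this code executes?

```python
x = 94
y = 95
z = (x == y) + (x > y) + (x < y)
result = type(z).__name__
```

x is int; y is int; z is int; result = 'int'

'int'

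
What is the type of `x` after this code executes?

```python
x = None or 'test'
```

'or' with None returns the other truthy value (str)

str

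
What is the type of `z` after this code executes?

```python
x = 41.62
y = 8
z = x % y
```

float % int = float

float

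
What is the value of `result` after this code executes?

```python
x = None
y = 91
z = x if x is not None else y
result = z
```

x = None; y = 91; z = 91; result = 91

91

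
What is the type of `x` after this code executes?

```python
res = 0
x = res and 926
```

'and' returns first falsy value (0 is int)

int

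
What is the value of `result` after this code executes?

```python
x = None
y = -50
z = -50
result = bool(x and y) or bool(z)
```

x = None; y = -50; z = -50; result = True

True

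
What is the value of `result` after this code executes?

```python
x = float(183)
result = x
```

x = 183.0; result = 183.0

183.0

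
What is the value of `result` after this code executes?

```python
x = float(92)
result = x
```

x = 92.0; result = 92.0

92.0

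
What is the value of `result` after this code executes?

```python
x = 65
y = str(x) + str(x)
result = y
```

x = 65; y = '6565'; result = '6565'

'6565'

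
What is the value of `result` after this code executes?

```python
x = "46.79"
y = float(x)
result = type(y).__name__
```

x is str; y is float; result = 'float'

'float'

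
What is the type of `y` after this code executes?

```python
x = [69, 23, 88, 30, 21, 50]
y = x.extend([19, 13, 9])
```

list.extend() returns None

NoneType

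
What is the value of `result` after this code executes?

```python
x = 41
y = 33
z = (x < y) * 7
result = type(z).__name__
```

x is int; y is int; z is int; result = 'int'

'int'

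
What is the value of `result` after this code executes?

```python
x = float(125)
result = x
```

x = 125.0; result = 125.0

125.0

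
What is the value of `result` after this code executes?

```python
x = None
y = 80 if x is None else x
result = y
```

x = None; y = 80; result = 80

80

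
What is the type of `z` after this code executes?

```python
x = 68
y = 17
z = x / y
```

int / int = float

float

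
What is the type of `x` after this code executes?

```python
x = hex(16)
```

hex() returns str representation

str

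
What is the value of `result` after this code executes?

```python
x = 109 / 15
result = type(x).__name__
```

x is float; result = 'float'

'float'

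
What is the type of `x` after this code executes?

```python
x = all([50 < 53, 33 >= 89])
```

all() returns bool

bool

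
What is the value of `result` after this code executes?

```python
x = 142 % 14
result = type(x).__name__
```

x is int; result = 'int'

'int'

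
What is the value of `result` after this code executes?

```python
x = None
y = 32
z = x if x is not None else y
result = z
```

x = None; y = 32; z = 32; result = 32

32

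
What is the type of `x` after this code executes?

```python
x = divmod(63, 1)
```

divmod() returns tuple of (quotient, remainder)

tuple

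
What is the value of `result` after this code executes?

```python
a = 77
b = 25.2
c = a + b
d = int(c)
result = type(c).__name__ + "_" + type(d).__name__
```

a is int; b is float; c is float; d is int; result = 'float_int'

'float_int'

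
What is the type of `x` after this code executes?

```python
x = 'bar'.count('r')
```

str.count() returns int

int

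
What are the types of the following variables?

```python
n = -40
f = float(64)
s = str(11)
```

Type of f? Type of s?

f is assigned the result of calling float(), which returns a float; s is assigned the result of calling str(), which returns a str

float, str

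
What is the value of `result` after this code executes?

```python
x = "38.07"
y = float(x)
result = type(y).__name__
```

x is str; y is float; result = 'float'

'float'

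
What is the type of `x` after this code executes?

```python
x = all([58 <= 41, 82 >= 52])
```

all() returns bool

bool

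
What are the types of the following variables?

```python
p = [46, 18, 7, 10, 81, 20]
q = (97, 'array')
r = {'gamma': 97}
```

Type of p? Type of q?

p is assigned a list literal (square brackets); q is assigned a tuple (parenthesized, comma-separated values)

list, tuple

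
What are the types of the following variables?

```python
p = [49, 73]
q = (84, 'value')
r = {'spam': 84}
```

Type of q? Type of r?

q is assigned a tuple (parenthesized, comma-separated values); r is assigned a dict literal ({key: value})

tuple, dict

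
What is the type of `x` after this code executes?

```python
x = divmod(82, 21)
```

divmod() returns tuple of (quotient, remainder)

tuple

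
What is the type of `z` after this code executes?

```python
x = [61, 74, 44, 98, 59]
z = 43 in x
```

'in' operator returns bool

bool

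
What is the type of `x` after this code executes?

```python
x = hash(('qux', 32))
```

hash() returns int

int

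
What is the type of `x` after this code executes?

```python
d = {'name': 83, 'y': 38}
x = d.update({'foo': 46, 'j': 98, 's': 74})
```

dict.update() returns None

NoneType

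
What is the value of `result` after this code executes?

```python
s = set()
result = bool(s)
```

s = set(); result = False

False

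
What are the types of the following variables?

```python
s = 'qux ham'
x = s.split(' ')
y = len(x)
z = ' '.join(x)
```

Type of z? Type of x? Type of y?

str.join() returns str; str.split() returns list; len() returns int

str, list, int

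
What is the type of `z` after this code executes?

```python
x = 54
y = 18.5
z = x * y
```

int * float = float

float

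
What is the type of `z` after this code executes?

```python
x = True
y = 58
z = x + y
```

bool + int = int (bool is subclass of int)

int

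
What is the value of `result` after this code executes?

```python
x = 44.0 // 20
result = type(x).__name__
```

x is float; result = 'float'

'float'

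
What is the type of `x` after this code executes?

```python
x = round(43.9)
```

round() with no decimal places returns int

int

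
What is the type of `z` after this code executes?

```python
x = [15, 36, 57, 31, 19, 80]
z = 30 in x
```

'in' operator returns bool

bool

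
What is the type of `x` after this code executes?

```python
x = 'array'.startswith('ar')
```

str.startswith() returns bool

bool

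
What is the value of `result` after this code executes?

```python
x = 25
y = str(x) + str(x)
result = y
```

x = 25; y = '2525'; result = '2525'

'2525'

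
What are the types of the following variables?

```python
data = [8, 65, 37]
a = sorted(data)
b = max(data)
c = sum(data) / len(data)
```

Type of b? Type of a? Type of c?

max of ints returns int; sorted() returns list; int / int = float

int, list, float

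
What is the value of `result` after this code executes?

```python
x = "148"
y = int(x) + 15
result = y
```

x = '148'; y = 163; result = 163

163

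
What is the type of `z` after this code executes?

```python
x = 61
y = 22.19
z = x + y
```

int + float = float

float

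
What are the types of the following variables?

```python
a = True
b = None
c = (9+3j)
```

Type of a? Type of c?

a is assigned the constant True, which has type bool; c is assigned (9+3j), an int plus an imaginary literal (j suffix), which evaluates to complex

bool, complex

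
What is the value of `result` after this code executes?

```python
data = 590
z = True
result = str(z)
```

data = 590; z = True; result = 'True'

'True'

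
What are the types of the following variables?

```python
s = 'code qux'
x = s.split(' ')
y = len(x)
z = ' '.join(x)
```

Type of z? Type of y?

str.join() returns str; len() returns int

str, int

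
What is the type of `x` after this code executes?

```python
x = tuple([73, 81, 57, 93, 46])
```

tuple() constructor returns tuple

tuple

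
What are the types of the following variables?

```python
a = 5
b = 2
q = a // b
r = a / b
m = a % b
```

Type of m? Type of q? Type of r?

% of ints returns int; // returns int; / returns float

int, int, float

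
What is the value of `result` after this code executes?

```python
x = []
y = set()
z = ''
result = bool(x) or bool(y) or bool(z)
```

x = []; y = set(); z = ''; result = False

False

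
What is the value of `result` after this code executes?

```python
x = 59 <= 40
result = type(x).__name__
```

x is bool; result = 'bool'

'bool'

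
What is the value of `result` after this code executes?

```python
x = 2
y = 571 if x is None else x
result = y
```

x = 2; y = 2; result = 2

2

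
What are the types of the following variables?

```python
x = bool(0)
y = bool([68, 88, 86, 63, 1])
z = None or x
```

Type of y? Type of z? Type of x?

bool() returns bool; None or bool returns the bool; bool() returns bool

bool, bool, bool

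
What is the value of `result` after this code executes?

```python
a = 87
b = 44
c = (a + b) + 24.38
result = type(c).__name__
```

a is int; b is int; c is float; result = 'float'

'float'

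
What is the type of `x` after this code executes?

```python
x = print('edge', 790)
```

print() returns None

NoneType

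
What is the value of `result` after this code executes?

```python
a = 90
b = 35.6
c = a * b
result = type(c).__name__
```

a is int; b is float; c is float; result = 'float'

'float'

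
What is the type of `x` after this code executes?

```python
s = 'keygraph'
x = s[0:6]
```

Slicing a str returns str

str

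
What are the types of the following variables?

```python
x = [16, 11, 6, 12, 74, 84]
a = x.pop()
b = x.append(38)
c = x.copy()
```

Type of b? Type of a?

append() returns None; pop() returns element

NoneType, int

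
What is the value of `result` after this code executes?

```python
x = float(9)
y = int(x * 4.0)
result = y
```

x = 9.0; y = 36; result = 36

36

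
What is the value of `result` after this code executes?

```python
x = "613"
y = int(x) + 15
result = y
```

x = '613'; y = 628; result = 628

628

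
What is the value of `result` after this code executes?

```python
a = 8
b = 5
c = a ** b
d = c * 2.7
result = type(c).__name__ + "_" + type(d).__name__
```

a is int; b is int; c is int; d is float; result = 'int_float'

'int_float'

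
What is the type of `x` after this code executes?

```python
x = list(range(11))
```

list(range()) returns list

list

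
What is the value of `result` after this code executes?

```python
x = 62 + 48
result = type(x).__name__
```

x is int; result = 'int'

'int'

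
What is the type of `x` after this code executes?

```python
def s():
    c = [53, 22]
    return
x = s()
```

Bare return returns None

NoneType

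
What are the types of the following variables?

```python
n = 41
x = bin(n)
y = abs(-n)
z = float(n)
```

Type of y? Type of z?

abs() of int returns int; float() returns float

int, float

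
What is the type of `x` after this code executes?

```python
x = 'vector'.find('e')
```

str.find() returns int index

int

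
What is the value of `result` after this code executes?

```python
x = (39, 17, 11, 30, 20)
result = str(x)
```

x = (39, 17, 11, 30, 20); result = '(39, 17, 11, 30, 20)'

'(39, 17, 11, 30, 20)'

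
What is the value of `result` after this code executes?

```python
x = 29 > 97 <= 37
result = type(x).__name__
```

x is bool; result = 'bool'

'bool'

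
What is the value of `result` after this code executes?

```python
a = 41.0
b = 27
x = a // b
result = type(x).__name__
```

a is float; b is int; x is float; result = 'float'

'float'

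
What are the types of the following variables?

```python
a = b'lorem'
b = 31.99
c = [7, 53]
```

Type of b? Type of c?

b is assigned a number with a decimal point, so it is a float; c is assigned a list literal (square brackets)

float, list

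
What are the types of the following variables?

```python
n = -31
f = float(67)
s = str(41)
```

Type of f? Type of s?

f is assigned the result of calling float(), which returns a float; s is assigned the result of calling str(), which returns a str

float, str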